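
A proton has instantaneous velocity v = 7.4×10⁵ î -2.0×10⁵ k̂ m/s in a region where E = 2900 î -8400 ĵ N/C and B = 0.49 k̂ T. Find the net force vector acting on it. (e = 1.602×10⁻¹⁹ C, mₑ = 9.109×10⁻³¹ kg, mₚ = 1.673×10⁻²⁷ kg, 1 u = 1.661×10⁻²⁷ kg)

v×B = (0, -3.63×10⁵, 0) N/C.
E + v×B = (2900, -3.71×10⁵, 0) N/C.
F = q(E + v×B) = (1.602×10⁻¹⁹ C)·(2900, -3.71×10⁵, 0) = (4.65×10⁻¹⁶, -5.94×10⁻¹⁴, 0) N.

F ≈ (4.65×10⁻¹⁶, -5.94×10⁻¹⁴, 0) N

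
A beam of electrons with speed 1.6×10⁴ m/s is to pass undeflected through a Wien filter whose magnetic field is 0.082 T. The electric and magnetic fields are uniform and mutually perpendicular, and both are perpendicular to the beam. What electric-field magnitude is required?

E = 1300 V/m

For straight-line motion qE = qvB, so E = vB.
E = 1.6×10⁴ × 0.082 = 1300 V/m.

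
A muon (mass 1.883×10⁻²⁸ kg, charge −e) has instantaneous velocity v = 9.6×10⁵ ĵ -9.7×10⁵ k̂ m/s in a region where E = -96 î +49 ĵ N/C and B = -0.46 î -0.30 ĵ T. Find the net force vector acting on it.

v×B = (-2.91×10⁵, 4.46×10⁵, 4.42×10⁵) N/C.
E + v×B = (-2.91×10⁵, 4.46×10⁵, 4.42×10⁵) N/C.
F = q(E + v×B) = (−1.602×10⁻¹⁹ C)·(-2.91×10⁵, 4.46×10⁵, 4.42×10⁵) = (4.66×10⁻¹⁴, -7.15×10⁻¹⁴, -7.07×10⁻¹⁴) N.

F ≈ (4.66×10⁻¹⁴, -7.15×10⁻¹⁴, -7.07×10⁻¹⁴) N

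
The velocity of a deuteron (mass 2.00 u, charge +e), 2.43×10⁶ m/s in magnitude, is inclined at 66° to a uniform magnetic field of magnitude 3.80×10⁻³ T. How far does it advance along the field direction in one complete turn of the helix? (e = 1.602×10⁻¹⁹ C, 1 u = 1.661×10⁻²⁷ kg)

v∥ = v cosθ = 2.43×10⁶·cos66° ≈ 9.884×10⁵ m/s.
T = 2πm/(|q|B) = 2π(3.322×10⁻²⁷)/((1.602×10⁻¹⁹)(3.80×10⁻³)) ≈ 3.429×10⁻⁵ s.
pitch = v∥ T = (9.884×10⁵)(3.429×10⁻⁵) ≈ 33.9 m.

p ≈ 33.9 m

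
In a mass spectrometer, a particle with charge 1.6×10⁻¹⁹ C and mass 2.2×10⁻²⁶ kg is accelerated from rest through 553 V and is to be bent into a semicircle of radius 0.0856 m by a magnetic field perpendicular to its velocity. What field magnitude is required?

v = √(2|q|V/m) = √(2·1.6×10⁻¹⁹·553/2.2×10⁻²⁶) ≈ 8.969×10⁴ m/s.
B = mv/(|q|r) = (2.2×10⁻²⁶)(8.969×10⁴)/((1.6×10⁻¹⁹)(0.0856)) ≈ 0.144 T.

B ≈ 0.144 T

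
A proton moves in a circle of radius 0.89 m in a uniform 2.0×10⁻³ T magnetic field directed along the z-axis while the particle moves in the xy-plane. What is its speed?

v ≈ 1.7×10⁵ m/s

From |q|vB = mv²/r, v = |q|Br/m.
v = (1.602×10⁻¹⁹)(2.0×10⁻³)(0.89)/1.673×10⁻²⁷ ≈ 1.7×10⁵ m/s.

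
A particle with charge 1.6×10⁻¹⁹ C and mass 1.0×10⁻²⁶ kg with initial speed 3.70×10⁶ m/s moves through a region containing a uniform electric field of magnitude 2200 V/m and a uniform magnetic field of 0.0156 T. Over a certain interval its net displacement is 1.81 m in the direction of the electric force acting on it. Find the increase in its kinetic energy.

ΔKE ≈ 6.37×10⁻¹⁶ J

The magnetic force is always ⟂ v and does no work; only the electric force changes KE.
ΔKE = F_E · d = |q|E d = (1.6×10⁻¹⁹)(2200)(1.81) ≈ 6.37×10⁻¹⁶ J.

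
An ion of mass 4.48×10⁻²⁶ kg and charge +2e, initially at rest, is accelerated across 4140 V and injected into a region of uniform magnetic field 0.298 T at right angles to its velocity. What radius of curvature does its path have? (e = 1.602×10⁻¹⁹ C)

Acceleration: |q|V = ½mv² ⇒ v = √(2|q|V/m) = √(2·3.204×10⁻¹⁹·4140/4.48×10⁻²⁶) ≈ 2.433×10⁵ m/s.
In the field: r = mv/(|q|B) = (4.48×10⁻²⁶)(2.433×10⁵)/((3.204×10⁻¹⁹)(0.298)) ≈ 0.114 m.

r ≈ 0.114 m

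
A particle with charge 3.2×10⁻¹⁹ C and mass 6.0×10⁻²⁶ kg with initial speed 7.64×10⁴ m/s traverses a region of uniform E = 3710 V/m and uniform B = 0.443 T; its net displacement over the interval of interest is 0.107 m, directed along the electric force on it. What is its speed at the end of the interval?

B does no work; ΔKE = |q|E d.
½mv_f² = ½mv₀² + |q|Ed = ½(6.0×10⁻²⁶)(7.64×10⁴)² + (3.2×10⁻¹⁹)(3710)(0.107) ≈ 1.751×10⁻¹⁶ J + 1.270×10⁻¹⁶ J ≈ 3.021×10⁻¹⁶ J.
v_f = √(2·3.021×10⁻¹⁶/6.0×10⁻²⁶) ≈ 1.00×10⁵ m/s.

v_f ≈ 1.00×10⁵ m/s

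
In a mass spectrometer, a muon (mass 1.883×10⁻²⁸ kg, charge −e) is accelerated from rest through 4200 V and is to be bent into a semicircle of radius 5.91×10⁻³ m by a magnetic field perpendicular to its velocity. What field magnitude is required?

v = √(2|q|V/m) = √(2·1.602×10⁻¹⁹·4200/1.883×10⁻²⁸) ≈ 2.673×10⁶ m/s.
B = mv/(|q|r) = (1.883×10⁻²⁸)(2.673×10⁶)/((1.602×10⁻¹⁹)(5.91×10⁻³)) ≈ 0.532 T.

B ≈ 0.532 T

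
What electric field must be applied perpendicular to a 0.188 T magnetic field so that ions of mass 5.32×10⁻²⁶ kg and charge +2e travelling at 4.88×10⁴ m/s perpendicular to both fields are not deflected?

For straight-line motion qE = qvB, so E = vB.
E = 4.88×10⁴ × 0.188 = 9170 V/m.

E = 9170 V/m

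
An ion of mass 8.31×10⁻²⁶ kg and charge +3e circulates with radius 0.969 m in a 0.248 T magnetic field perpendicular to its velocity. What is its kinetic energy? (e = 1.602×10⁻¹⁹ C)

v = |q|Br/m, then KE = ½mv² = (qBr)²/(2m).
v = (4.806×10⁻¹⁹)(0.248)(0.969)/8.31×10⁻²⁶ ≈ 1.390×10⁶ m/s.
KE = ½(8.31×10⁻²⁶)(1.390×10⁶)² ≈ 8.03×10⁻¹⁴ J.

KE ≈ 8.03×10⁻¹⁴ J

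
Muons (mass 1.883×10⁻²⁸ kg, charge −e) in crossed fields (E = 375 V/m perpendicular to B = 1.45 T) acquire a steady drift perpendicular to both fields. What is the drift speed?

The steady drift has the magnetic force balancing the electric force, so v_d = E/B.
v_d = 375/1.45 = 259 m/s.

v_d ≈ 259 m/s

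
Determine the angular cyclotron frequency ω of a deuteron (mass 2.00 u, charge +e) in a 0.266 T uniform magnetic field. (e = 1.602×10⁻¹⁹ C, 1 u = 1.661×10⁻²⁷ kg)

ω = |q|B/m.
ω = (1.602×10⁻¹⁹)(0.266)/3.322×10⁻²⁷ ≈ 1.28×10⁷ rad/s.

ω ≈ 1.28×10⁷ rad/s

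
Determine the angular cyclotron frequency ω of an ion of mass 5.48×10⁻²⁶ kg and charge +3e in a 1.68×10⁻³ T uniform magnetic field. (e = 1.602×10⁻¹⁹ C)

ω ≈ 1.47×10⁴ rad/s

ω = |q|B/m.
ω = (4.806×10⁻¹⁹)(1.68×10⁻³)/5.48×10⁻²⁶ ≈ 1.47×10⁴ rad/s.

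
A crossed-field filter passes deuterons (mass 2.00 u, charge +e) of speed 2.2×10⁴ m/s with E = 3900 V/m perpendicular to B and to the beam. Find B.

B = 0.18 T

Balance of forces in the selector: qE = qvB ⇒ B = E/v.
B = 3900/2.2×10⁴ = 0.18 T.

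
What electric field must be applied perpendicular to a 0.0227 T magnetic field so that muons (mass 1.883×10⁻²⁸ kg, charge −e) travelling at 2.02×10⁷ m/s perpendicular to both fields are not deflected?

For straight-line motion qE = qvB, so E = vB.
E = 2.02×10⁷ × 0.0227 = 4.59×10⁵ V/m.

E = 4.59×10⁵ V/m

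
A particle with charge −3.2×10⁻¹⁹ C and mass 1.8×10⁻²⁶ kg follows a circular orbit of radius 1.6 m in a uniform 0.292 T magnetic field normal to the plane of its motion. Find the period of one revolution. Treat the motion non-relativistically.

T ≈ 1.21×10⁻⁶ s

The cyclotron period depends only on m, q, B: T = 2πm/(|q|B).
T = 2π(1.8×10⁻²⁶)/((3.2×10⁻¹⁹)(0.292)) ≈ 1.21×10⁻⁶ s.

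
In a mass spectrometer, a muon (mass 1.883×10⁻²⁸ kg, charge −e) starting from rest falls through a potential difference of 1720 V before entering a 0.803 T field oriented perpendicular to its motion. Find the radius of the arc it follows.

r ≈ 2.50×10⁻³ m

Acceleration: |q|V = ½mv² ⇒ v = √(2|q|V/m) = √(2·1.602×10⁻¹⁹·1720/1.883×10⁻²⁸) ≈ 1.711×10⁶ m/s.
In the field: r = mv/(|q|B) = (1.883×10⁻²⁸)(1.711×10⁶)/((1.602×10⁻¹⁹)(0.803)) ≈ 2.50×10⁻³ m.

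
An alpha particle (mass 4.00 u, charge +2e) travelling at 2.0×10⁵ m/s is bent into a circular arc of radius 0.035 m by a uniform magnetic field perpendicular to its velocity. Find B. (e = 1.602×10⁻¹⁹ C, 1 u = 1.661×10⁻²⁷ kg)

B ≈ 0.12 T

From |q|vB = mv²/r, B = mv/(|q|r).
B = (6.644×10⁻²⁷)(2.0×10⁵)/((3.204×10⁻¹⁹)(0.035)) ≈ 0.12 T.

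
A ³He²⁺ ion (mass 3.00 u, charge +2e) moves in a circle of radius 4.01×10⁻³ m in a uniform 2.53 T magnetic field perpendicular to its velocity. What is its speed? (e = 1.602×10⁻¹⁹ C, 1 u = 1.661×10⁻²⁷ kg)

From |q|vB = mv²/r, v = |q|Br/m.
v = (3.204×10⁻¹⁹)(2.53)(4.01×10⁻³)/4.983×10⁻²⁷ ≈ 6.52×10⁵ m/s.

v ≈ 6.52×10⁵ m/s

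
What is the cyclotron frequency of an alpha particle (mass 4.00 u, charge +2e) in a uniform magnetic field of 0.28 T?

f ≈ 2.1×10⁶ Hz

f = |q|B/(2πm).
f = (3.204×10⁻¹⁹)(0.28)/(2π·6.644×10⁻²⁷) ≈ 2.1×10⁶ Hz.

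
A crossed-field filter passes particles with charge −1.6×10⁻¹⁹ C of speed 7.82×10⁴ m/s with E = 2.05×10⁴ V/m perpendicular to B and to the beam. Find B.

B = 0.262 T

Balance of forces in the selector: qE = qvB ⇒ B = E/v.
B = 2.05×10⁴/7.82×10⁴ = 0.262 T.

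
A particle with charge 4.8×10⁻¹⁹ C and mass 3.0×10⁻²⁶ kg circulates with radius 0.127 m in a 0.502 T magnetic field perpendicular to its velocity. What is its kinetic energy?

v = |q|Br/m, then KE = ½mv² = (qBr)²/(2m).
v = (4.8×10⁻¹⁹)(0.502)(0.127)/3.0×10⁻²⁶ ≈ 1.020×10⁶ m/s.
KE = ½(3.0×10⁻²⁶)(1.020×10⁶)² ≈ 1.56×10⁻¹⁴ J.

KE ≈ 1.56×10⁻¹⁴ J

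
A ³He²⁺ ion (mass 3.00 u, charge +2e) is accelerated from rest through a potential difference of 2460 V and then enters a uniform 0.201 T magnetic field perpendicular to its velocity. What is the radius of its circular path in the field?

r ≈ 0.0435 m

Acceleration: |q|V = ½mv² ⇒ v = √(2|q|V/m) = √(2·3.204×10⁻¹⁹·2460/4.983×10⁻²⁷) ≈ 5.624×10⁵ m/s.
In the field: r = mv/(|q|B) = (4.983×10⁻²⁷)(5.624×10⁵)/((3.204×10⁻¹⁹)(0.201)) ≈ 0.0435 m.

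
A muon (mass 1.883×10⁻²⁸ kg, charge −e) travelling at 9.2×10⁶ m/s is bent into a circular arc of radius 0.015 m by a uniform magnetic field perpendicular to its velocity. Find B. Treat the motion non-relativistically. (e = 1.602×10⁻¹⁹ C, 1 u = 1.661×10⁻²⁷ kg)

B ≈ 0.72 T

From |q|vB = mv²/r, B = mv/(|q|r).
B = (1.883×10⁻²⁸)(9.2×10⁶)/((1.602×10⁻¹⁹)(0.015)) ≈ 0.72 T.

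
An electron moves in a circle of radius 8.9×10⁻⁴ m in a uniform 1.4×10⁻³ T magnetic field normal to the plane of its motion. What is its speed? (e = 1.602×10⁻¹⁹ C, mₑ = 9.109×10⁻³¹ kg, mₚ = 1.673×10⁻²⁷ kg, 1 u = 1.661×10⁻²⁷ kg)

v ≈ 2.2×10⁵ m/s

From |q|vB = mv²/r, v = |q|Br/m.
v = (1.602×10⁻¹⁹)(1.4×10⁻³)(8.9×10⁻⁴)/9.109×10⁻³¹ ≈ 2.2×10⁵ m/s.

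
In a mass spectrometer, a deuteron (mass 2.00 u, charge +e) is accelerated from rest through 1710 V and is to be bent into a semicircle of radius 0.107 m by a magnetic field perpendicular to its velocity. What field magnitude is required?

B ≈ 0.0787 T

v = √(2|q|V/m) = √(2·1.602×10⁻¹⁹·1710/3.322×10⁻²⁷) ≈ 4.061×10⁵ m/s.
B = mv/(|q|r) = (3.322×10⁻²⁷)(4.061×10⁵)/((1.602×10⁻¹⁹)(0.107)) ≈ 0.0787 T.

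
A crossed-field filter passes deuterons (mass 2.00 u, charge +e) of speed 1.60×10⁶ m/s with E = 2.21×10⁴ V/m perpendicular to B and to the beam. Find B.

Balance of forces in the selector: qE = qvB ⇒ B = E/v.
B = 2.21×10⁴/1.60×10⁶ = 0.0138 T.

B = 0.0138 T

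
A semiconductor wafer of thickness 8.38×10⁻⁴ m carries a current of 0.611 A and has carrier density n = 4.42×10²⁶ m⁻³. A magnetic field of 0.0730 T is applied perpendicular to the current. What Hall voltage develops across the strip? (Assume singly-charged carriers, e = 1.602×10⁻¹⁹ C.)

V_H = IB/(n e t).
V_H = (0.611)(0.0730)/((4.42×10²⁶)(1.602×10⁻¹⁹)(8.38×10⁻⁴)) ≈ 7.52×10⁻⁷ V.

V_H ≈ 7.52×10⁻⁷ V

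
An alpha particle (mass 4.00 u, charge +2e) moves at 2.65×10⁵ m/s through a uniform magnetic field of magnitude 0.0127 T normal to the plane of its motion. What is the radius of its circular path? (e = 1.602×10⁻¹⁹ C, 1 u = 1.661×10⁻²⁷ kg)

The magnetic force provides the centripetal force: |q|vB = mv²/r.
r = mv/(|q|B) = (6.644×10⁻²⁷)(2.65×10⁵)/((3.204×10⁻¹⁹)(0.0127)) ≈ 0.433 m.

r ≈ 0.433 m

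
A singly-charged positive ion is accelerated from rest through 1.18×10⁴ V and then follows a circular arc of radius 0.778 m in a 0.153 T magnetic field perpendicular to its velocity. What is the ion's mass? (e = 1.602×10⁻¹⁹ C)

m ≈ 9.62×10⁻²⁶ kg

Combine |q|V = ½mv² and r = mv/(|q|B): eliminate v to get m = qB²r²/(2V).
m = (1.602×10⁻¹⁹)(0.153)²(0.778)²/(2·1.18×10⁴) ≈ 9.62×10⁻²⁶ kg.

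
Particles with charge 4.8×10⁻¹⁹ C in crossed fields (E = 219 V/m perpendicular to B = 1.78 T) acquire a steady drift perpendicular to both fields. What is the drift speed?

v_d ≈ 123 m/s

The E×B drift speed is v_d = E/B.
v_d = 219/1.78 = 123 m/s.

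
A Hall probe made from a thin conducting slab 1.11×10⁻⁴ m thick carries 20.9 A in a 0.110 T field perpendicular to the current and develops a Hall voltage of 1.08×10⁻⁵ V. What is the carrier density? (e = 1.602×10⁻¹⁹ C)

n ≈ 1.20×10²⁸ m⁻³

From V_H = IB/(n e t), n = IB/(V_H e t).
n = (20.9)(0.110)/((1.08×10⁻⁵)(1.602×10⁻¹⁹)(1.11×10⁻⁴)) ≈ 1.20×10²⁸ m⁻³.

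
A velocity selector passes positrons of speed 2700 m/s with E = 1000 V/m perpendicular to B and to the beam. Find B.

Balance of forces in the selector: qE = qvB ⇒ B = E/v.
B = 1000/2700 = 0.37 T.

B = 0.37 T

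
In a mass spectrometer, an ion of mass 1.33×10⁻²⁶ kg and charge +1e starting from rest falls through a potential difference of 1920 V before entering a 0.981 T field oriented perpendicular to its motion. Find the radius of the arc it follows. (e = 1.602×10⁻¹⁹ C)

r ≈ 0.0182 m

Acceleration: |q|V = ½mv² ⇒ v = √(2|q|V/m) = √(2·1.602×10⁻¹⁹·1920/1.33×10⁻²⁶) ≈ 2.151×10⁵ m/s.
In the field: r = mv/(|q|B) = (1.33×10⁻²⁶)(2.151×10⁵)/((1.602×10⁻¹⁹)(0.981)) ≈ 0.0182 m.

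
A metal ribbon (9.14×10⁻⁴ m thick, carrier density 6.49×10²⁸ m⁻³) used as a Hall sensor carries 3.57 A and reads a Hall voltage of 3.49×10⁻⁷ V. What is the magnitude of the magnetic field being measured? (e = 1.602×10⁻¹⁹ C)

B ≈ 0.929 T

From V_H = IB/(n e t), B = V_H n e t / I.
B = (3.49×10⁻⁷)(6.49×10²⁸)(1.602×10⁻¹⁹)(9.14×10⁻⁴)/3.57 ≈ 0.929 T.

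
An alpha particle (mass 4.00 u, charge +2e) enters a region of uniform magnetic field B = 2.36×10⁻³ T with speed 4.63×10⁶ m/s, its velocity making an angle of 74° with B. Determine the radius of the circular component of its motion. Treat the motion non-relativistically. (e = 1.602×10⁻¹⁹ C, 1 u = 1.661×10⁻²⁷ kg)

r ≈ 39.1 m

v⊥ = v sinθ = 4.63×10⁶·sin74° ≈ 4.451×10⁶ m/s.
r = m v⊥/(|q|B) = (6.644×10⁻²⁷)(4.451×10⁶)/((3.204×10⁻¹⁹)(2.36×10⁻³)) ≈ 39.1 m.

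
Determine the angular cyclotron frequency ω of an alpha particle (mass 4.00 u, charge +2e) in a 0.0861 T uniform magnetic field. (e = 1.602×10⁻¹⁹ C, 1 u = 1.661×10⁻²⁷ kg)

ω ≈ 4.15×10⁶ rad/s

ω = |q|B/m.
ω = (3.204×10⁻¹⁹)(0.0861)/6.644×10⁻²⁷ ≈ 4.15×10⁶ rad/s.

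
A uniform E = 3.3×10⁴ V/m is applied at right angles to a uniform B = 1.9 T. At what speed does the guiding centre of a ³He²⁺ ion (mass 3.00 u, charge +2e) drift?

v_d ≈ 1.7×10⁴ m/s

The steady drift has the magnetic force balancing the electric force, so v_d = E/B.
v_d = 3.3×10⁴/1.9 = 1.7×10⁴ m/s.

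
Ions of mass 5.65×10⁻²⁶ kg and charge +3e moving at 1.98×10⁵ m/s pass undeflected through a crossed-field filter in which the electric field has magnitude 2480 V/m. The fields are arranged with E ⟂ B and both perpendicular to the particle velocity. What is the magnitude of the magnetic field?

Balance of forces in the selector: qE = qvB ⇒ B = E/v.
B = 2480/1.98×10⁵ = 0.0125 T.

B = 0.0125 T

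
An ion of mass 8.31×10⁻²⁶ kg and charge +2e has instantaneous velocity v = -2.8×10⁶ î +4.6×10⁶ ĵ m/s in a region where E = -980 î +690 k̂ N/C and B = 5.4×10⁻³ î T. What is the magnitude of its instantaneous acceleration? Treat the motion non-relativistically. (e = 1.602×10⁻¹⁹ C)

v×B = (0, 0, -2.48×10⁴) N/C.
E + v×B = (-980, 0, -2.42×10⁴) N/C.
F = q(E + v×B) = (3.204×10⁻¹⁹ C)·(-980, 0, -2.42×10⁴) = (-3.14×10⁻¹⁶, 0, -7.74×10⁻¹⁵) N.
|a| = |F|/m = 7.744×10⁻¹⁵/8.31×10⁻²⁶ ≈ 9.32×10¹⁰ m/s².

|a| ≈ 9.32×10¹⁰ m/s²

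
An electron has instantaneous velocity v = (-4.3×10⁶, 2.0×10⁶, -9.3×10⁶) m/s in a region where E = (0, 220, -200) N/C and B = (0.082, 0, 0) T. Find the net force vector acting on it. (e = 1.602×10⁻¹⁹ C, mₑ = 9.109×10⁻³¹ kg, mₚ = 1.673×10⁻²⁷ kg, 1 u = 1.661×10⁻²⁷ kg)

F ≈ (0, 1.22×10⁻¹³, 2.63×10⁻¹⁴) N

v×B = (0, -7.63×10⁵, -1.64×10⁵) N/C.
E + v×B = (0, -7.62×10⁵, -1.64×10⁵) N/C.
F = q(E + v×B) = (−1.602×10⁻¹⁹ C)·(0, -7.62×10⁵, -1.64×10⁵) = (0, 1.22×10⁻¹³, 2.63×10⁻¹⁴) N.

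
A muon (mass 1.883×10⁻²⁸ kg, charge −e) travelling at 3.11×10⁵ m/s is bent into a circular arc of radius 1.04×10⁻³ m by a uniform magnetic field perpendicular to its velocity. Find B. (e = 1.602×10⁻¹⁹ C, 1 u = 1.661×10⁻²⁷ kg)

B ≈ 0.351 T

From |q|vB = mv²/r, B = mv/(|q|r).
B = (1.883×10⁻²⁸)(3.11×10⁵)/((1.602×10⁻¹⁹)(1.04×10⁻³)) ≈ 0.351 T.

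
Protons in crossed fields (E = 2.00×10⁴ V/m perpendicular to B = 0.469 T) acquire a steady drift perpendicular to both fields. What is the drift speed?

In crossed fields the guiding centre drifts at v_d = |E×B|/B² = E/B, independent of charge and mass.
v_d = 2.00×10⁴/0.469 = 4.26×10⁴ m/s.

v_d ≈ 4.26×10⁴ m/s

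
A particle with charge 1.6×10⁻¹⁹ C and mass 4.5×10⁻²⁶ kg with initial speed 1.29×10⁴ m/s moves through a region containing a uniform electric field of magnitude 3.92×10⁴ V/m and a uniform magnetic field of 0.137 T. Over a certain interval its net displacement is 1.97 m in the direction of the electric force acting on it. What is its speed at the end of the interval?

B does no work; ΔKE = |q|E d.
½mv_f² = ½mv₀² + |q|Ed = ½(4.5×10⁻²⁶)(1.29×10⁴)² + (1.6×10⁻¹⁹)(3.92×10⁴)(1.97) ≈ 3.744×10⁻¹⁸ J + 1.236×10⁻¹⁴ J ≈ 1.236×10⁻¹⁴ J.
v_f = √(2·1.236×10⁻¹⁴/4.5×10⁻²⁶) ≈ 7.41×10⁵ m/s.

v_f ≈ 7.41×10⁵ m/s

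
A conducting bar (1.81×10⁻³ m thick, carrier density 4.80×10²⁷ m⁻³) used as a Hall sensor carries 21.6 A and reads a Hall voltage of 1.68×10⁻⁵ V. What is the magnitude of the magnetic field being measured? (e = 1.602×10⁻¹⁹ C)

B ≈ 1.08 T

From V_H = IB/(n e t), B = V_H n e t / I.
B = (1.68×10⁻⁵)(4.80×10²⁷)(1.602×10⁻¹⁹)(1.81×10⁻³)/21.6 ≈ 1.08 T.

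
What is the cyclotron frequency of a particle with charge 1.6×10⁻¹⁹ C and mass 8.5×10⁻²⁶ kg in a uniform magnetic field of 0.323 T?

f ≈ 9.68×10⁴ Hz

f = |q|B/(2πm).
f = (1.6×10⁻¹⁹)(0.323)/(2π·8.5×10⁻²⁶) ≈ 9.68×10⁴ Hz.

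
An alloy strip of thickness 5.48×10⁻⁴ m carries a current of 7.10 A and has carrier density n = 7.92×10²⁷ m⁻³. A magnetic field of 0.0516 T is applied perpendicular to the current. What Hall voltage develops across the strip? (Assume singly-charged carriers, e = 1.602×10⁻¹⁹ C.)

V_H = IB/(n e t).
V_H = (7.10)(0.0516)/((7.92×10²⁷)(1.602×10⁻¹⁹)(5.48×10⁻⁴)) ≈ 5.27×10⁻⁷ V.

V_H ≈ 5.27×10⁻⁷ V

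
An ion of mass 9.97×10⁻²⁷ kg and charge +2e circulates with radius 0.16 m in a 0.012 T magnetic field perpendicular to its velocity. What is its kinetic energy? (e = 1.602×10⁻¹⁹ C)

v = |q|Br/m, then KE = ½mv² = (qBr)²/(2m).
v = (3.204×10⁻¹⁹)(0.012)(0.16)/9.97×10⁻²⁷ ≈ 6.170×10⁴ m/s.
KE = ½(9.97×10⁻²⁷)(6.170×10⁴)² ≈ 1.9×10⁻¹⁷ J = 120 eV.

KE ≈ 120 eV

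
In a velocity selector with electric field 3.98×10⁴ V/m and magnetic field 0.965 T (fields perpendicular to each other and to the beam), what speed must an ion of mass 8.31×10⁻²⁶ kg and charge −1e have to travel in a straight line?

Zero net Lorentz force requires |qE| = |q v×B|, i.e. E = vB.
v = E/B = 3.98×10⁴/0.965 = 4.12×10⁴ m/s.

v = 4.12×10⁴ m/s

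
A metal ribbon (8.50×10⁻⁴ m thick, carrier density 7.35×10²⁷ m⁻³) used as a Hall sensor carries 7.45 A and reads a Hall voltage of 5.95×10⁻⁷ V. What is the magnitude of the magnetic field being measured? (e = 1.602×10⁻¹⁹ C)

B ≈ 0.0799 T

From V_H = IB/(n e t), B = V_H n e t / I.
B = (5.95×10⁻⁷)(7.35×10²⁷)(1.602×10⁻¹⁹)(8.50×10⁻⁴)/7.45 ≈ 0.0799 T.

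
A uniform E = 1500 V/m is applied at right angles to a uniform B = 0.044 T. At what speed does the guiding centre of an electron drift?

v_d ≈ 3.4×10⁴ m/s

The steady drift has the magnetic force balancing the electric force, so v_d = E/B.
v_d = 1500/0.044 = 3.4×10⁴ m/s.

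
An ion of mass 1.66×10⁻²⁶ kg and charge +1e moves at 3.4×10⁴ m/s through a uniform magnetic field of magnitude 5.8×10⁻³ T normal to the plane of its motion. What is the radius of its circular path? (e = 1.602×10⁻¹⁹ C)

r ≈ 0.61 m

The magnetic force provides the centripetal force: |q|vB = mv²/r.
r = mv/(|q|B) = (1.66×10⁻²⁶)(3.4×10⁴)/((1.602×10⁻¹⁹)(5.8×10⁻³)) ≈ 0.61 m.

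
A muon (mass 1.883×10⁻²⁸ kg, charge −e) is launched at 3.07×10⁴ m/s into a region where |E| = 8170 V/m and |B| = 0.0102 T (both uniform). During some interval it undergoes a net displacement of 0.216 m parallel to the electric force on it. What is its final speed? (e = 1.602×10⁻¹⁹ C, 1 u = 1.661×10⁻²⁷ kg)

B does no work; ΔKE = |q|E d.
½mv_f² = ½mv₀² + |q|Ed = ½(1.883×10⁻²⁸)(3.07×10⁴)² + (1.602×10⁻¹⁹)(8170)(0.216) ≈ 8.874×10⁻²⁰ J + 2.827×10⁻¹⁶ J ≈ 2.828×10⁻¹⁶ J.
v_f = √(2·2.828×10⁻¹⁶/1.883×10⁻²⁸) ≈ 1.73×10⁶ m/s.

v_f ≈ 1.73×10⁶ m/s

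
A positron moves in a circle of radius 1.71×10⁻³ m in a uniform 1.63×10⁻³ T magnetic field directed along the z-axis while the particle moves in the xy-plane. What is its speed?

v ≈ 4.90×10⁵ m/s

From |q|vB = mv²/r, v = |q|Br/m.
v = (1.602×10⁻¹⁹)(1.63×10⁻³)(1.71×10⁻³)/9.109×10⁻³¹ ≈ 4.90×10⁵ m/s.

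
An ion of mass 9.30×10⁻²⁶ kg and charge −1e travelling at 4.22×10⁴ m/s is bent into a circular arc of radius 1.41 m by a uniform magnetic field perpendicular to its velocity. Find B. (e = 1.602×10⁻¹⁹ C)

From |q|vB = mv²/r, B = mv/(|q|r).
B = (9.30×10⁻²⁶)(4.22×10⁴)/((1.602×10⁻¹⁹)(1.41)) ≈ 0.0174 T.

B ≈ 0.0174 T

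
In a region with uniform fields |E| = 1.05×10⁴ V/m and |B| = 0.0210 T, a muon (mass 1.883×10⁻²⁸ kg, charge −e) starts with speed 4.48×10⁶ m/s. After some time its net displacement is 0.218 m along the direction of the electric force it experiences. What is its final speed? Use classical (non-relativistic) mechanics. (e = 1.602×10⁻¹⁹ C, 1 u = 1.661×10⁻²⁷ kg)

v_f ≈ 4.90×10⁶ m/s

B does no work; ΔKE = |q|E d.
½mv_f² = ½mv₀² + |q|Ed = ½(1.883×10⁻²⁸)(4.48×10⁶)² + (1.602×10⁻¹⁹)(1.05×10⁴)(0.218) ≈ 1.890×10⁻¹⁵ J + 3.667×10⁻¹⁶ J ≈ 2.256×10⁻¹⁵ J.
v_f = √(2·2.256×10⁻¹⁵/1.883×10⁻²⁸) ≈ 4.90×10⁶ m/s.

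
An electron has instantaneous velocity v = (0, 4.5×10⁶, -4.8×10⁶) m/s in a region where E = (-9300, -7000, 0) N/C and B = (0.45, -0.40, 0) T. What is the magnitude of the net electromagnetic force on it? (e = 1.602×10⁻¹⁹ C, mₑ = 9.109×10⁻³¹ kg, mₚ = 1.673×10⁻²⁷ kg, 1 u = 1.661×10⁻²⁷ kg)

|F| ≈ 5.67×10⁻¹³ N

v×B = (-1.92×10⁶, -2.16×10⁶, -2.02×10⁶) N/C.
E + v×B = (-1.93×10⁶, -2.17×10⁶, -2.02×10⁶) N/C.
F = q(E + v×B) = (−1.602×10⁻¹⁹ C)·(-1.93×10⁶, -2.17×10⁶, -2.02×10⁶) = (3.09×10⁻¹³, 3.47×10⁻¹³, 3.24×10⁻¹³) N.
|F| = 5.67×10⁻¹³ N.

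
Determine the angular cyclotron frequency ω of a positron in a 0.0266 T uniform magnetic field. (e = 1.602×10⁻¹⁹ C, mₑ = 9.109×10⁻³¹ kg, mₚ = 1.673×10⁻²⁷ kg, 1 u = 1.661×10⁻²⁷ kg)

ω ≈ 4.68×10⁹ rad/s

ω = |q|B/m.
ω = (1.602×10⁻¹⁹)(0.0266)/9.109×10⁻³¹ ≈ 4.68×10⁹ rad/s.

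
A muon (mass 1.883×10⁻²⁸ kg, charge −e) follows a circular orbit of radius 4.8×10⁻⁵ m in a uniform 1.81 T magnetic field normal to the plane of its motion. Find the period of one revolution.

The cyclotron period depends only on m, q, B: T = 2πm/(|q|B).
T = 2π(1.883×10⁻²⁸)/((1.602×10⁻¹⁹)(1.81)) ≈ 4.08×10⁻⁹ s.

T ≈ 4.08×10⁻⁹ s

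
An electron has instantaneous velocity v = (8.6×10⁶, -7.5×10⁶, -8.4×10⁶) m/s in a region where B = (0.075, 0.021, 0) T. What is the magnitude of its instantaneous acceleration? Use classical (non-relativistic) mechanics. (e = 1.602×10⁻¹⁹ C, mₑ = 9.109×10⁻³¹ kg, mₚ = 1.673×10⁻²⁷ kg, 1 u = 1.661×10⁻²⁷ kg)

v×B = (1.76×10⁵, -6.30×10⁵, 7.43×10⁵) N/C.
F = q v×B = (−1.602×10⁻¹⁹ C)·(1.76×10⁵, -6.30×10⁵, 7.43×10⁵) = (-2.83×10⁻¹⁴, 1.01×10⁻¹³, -1.19×10⁻¹³) N.
|a| = |F|/m = 1.586×10⁻¹³/9.109×10⁻³¹ ≈ 1.74×10¹⁷ m/s².

|a| ≈ 1.74×10¹⁷ m/s²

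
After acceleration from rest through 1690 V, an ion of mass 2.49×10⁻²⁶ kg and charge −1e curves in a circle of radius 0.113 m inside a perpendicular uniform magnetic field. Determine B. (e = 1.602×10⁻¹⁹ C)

B ≈ 0.203 T

v = √(2|q|V/m) = √(2·1.602×10⁻¹⁹·1690/2.49×10⁻²⁶) ≈ 1.475×10⁵ m/s.
B = mv/(|q|r) = (2.49×10⁻²⁶)(1.475×10⁵)/((1.602×10⁻¹⁹)(0.113)) ≈ 0.203 T.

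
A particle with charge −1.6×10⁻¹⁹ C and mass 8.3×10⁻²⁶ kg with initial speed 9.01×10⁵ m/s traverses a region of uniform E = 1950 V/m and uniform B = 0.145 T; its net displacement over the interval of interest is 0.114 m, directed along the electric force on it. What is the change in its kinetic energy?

The magnetic force is always ⟂ v and does no work; only the electric force changes KE.
ΔKE = F_E · d = |q|E d = (1.6×10⁻¹⁹)(1950)(0.114) ≈ 3.56×10⁻¹⁷ J.

ΔKE ≈ 3.56×10⁻¹⁷ J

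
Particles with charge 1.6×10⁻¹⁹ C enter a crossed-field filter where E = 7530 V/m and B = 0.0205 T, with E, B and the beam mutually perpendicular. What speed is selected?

v = 3.67×10⁵ m/s

Straight-line motion ⇒ electric and magnetic forces cancel, so E = vB.
v = E/B = 7530/0.0205 = 3.67×10⁵ m/s.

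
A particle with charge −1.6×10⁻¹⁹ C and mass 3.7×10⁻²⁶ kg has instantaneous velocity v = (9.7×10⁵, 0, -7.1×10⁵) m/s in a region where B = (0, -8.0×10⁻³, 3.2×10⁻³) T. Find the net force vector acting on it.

v×B = (-5680, -3100, -7760) N/C.
F = q v×B = (−1.6×10⁻¹⁹ C)·(-5680, -3100, -7760) = (9.09×10⁻¹⁶, 4.97×10⁻¹⁶, 1.24×10⁻¹⁵) N.

F ≈ (9.09×10⁻¹⁶, 4.97×10⁻¹⁶, 1.24×10⁻¹⁵) N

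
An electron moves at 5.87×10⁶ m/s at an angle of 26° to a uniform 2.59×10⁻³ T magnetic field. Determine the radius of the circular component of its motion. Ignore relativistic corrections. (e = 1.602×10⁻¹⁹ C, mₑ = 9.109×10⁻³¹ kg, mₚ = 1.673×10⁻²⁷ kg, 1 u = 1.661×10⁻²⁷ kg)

v⊥ = v sinθ = 5.87×10⁶·sin26° ≈ 2.573×10⁶ m/s.
r = m v⊥/(|q|B) = (9.109×10⁻³¹)(2.573×10⁶)/((1.602×10⁻¹⁹)(2.59×10⁻³)) ≈ 5.65×10⁻³ m.

r ≈ 5.65×10⁻³ m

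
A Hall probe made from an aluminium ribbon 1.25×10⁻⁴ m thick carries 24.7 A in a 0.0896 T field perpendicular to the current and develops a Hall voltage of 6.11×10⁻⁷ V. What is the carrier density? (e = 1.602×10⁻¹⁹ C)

n ≈ 1.81×10²⁹ m⁻³

From V_H = IB/(n e t), n = IB/(V_H e t).
n = (24.7)(0.0896)/((6.11×10⁻⁷)(1.602×10⁻¹⁹)(1.25×10⁻⁴)) ≈ 1.81×10²⁹ m⁻³.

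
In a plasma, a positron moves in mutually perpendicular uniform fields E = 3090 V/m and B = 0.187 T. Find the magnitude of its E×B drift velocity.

v_d ≈ 1.65×10⁴ m/s

In crossed fields the guiding centre drifts at v_d = |E×B|/B² = E/B, independent of charge and mass.
v_d = 3090/0.187 = 1.65×10⁴ m/s.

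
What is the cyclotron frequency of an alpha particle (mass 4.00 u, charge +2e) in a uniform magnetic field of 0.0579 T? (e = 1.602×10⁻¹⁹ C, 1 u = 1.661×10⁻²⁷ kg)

f = |q|B/(2πm).
f = (3.204×10⁻¹⁹)(0.0579)/(2π·6.644×10⁻²⁷) ≈ 4.44×10⁵ Hz.

f ≈ 4.44×10⁵ Hz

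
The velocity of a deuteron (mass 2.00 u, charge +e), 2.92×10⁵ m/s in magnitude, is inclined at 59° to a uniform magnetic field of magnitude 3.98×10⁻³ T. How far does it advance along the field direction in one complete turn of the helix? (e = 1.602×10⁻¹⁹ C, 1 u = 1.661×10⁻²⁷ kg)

p ≈ 4.92 m

v∥ = v cosθ = 2.92×10⁵·cos59° ≈ 1.504×10⁵ m/s.
T = 2πm/(|q|B) = 2π(3.322×10⁻²⁷)/((1.602×10⁻¹⁹)(3.98×10⁻³)) ≈ 3.274×10⁻⁵ s.
pitch = v∥ T = (1.504×10⁵)(3.274×10⁻⁵) ≈ 4.92 m.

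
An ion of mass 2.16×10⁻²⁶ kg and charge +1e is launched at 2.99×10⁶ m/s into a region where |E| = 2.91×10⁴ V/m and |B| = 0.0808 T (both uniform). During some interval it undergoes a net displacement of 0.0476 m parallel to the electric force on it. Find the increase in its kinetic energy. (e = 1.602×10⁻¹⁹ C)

ΔKE ≈ 2.22×10⁻¹⁶ J

The magnetic force is always ⟂ v and does no work; only the electric force changes KE.
ΔKE = F_E · d = |q|E d = (1.602×10⁻¹⁹)(2.91×10⁴)(0.0476) ≈ 2.22×10⁻¹⁶ J.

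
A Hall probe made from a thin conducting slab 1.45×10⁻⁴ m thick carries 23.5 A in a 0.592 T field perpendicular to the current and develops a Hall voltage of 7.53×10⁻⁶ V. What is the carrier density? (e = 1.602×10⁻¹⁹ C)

From V_H = IB/(n e t), n = IB/(V_H e t).
n = (23.5)(0.592)/((7.53×10⁻⁶)(1.602×10⁻¹⁹)(1.45×10⁻⁴)) ≈ 7.95×10²⁸ m⁻³.

n ≈ 7.95×10²⁸ m⁻³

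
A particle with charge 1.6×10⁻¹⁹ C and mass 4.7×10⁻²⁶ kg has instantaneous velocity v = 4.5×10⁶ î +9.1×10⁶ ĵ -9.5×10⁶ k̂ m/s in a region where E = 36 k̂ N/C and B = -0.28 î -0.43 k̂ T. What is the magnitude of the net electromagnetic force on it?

|F| ≈ 1.05×10⁻¹² N

v×B = (-3.91×10⁶, 4.60×10⁶, 2.55×10⁶) N/C.
E + v×B = (-3.91×10⁶, 4.60×10⁶, 2.55×10⁶) N/C.
F = q(E + v×B) = (1.6×10⁻¹⁹ C)·(-3.91×10⁶, 4.60×10⁶, 2.55×10⁶) = (-6.26×10⁻¹³, 7.35×10⁻¹³, 4.08×10⁻¹³) N.
|F| = 1.05×10⁻¹² N.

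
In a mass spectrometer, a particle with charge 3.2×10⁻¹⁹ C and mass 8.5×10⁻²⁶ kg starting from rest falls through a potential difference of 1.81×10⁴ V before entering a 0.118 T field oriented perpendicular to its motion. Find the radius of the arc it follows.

r ≈ 0.831 m

Acceleration: |q|V = ½mv² ⇒ v = √(2|q|V/m) = √(2·3.2×10⁻¹⁹·1.81×10⁴/8.5×10⁻²⁶) ≈ 3.692×10⁵ m/s.
In the field: r = mv/(|q|B) = (8.5×10⁻²⁶)(3.692×10⁵)/((3.2×10⁻¹⁹)(0.118)) ≈ 0.831 m.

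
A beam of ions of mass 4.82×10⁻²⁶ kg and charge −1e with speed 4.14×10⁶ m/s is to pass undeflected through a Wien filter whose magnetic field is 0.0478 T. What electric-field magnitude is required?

E = 1.98×10⁵ V/m

For straight-line motion qE = qvB, so E = vB.
E = 4.14×10⁶ × 0.0478 = 1.98×10⁵ V/m.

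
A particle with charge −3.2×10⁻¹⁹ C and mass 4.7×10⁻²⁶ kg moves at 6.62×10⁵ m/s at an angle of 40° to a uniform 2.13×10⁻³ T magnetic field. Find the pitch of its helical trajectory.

v∥ = v cosθ = 6.62×10⁵·cos40° ≈ 5.071×10⁵ m/s.
T = 2πm/(|q|B) = 2π(4.7×10⁻²⁶)/((3.2×10⁻¹⁹)(2.13×10⁻³)) ≈ 4.333×10⁻⁴ s.
pitch = v∥ T = (5.071×10⁵)(4.333×10⁻⁴) ≈ 220 m.

p ≈ 220 m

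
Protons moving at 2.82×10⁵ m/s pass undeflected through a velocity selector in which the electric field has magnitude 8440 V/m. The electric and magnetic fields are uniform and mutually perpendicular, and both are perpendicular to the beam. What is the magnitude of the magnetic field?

Balance of forces in the selector: qE = qvB ⇒ B = E/v.
B = 8440/2.82×10⁵ = 0.0299 T.

B = 0.0299 T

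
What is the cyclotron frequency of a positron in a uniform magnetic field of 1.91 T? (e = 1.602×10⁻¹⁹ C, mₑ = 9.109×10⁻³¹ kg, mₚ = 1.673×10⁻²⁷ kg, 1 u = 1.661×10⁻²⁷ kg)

f = |q|B/(2πm).
f = (1.602×10⁻¹⁹)(1.91)/(2π·9.109×10⁻³¹) ≈ 5.35×10¹⁰ Hz.

f ≈ 5.35×10¹⁰ Hz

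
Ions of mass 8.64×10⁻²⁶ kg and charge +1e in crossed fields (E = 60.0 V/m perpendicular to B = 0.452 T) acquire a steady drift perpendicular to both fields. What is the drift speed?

The E×B drift speed is v_d = E/B.
v_d = 60.0/0.452 = 133 m/s.

v_d ≈ 133 m/s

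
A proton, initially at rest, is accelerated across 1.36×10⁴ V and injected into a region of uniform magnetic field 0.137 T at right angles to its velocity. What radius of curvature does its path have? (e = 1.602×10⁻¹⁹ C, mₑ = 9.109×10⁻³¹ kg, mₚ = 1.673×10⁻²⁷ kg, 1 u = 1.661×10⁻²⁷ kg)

r ≈ 0.123 m

Acceleration: |q|V = ½mv² ⇒ v = √(2|q|V/m) = √(2·1.602×10⁻¹⁹·1.36×10⁴/1.673×10⁻²⁷) ≈ 1.614×10⁶ m/s.
In the field: r = mv/(|q|B) = (1.673×10⁻²⁷)(1.614×10⁶)/((1.602×10⁻¹⁹)(0.137)) ≈ 0.123 m.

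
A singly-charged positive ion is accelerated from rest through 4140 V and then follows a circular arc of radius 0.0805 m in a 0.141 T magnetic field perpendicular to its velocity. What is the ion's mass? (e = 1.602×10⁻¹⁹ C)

Combine |q|V = ½mv² and r = mv/(|q|B): eliminate v to get m = qB²r²/(2V).
m = (1.602×10⁻¹⁹)(0.141)²(0.0805)²/(2·4140) ≈ 2.49×10⁻²⁷ kg.

m ≈ 2.49×10⁻²⁷ kg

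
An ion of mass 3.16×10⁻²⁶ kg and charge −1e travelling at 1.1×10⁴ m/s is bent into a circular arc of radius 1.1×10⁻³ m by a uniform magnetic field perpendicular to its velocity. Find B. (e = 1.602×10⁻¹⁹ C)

From |q|vB = mv²/r, B = mv/(|q|r).
B = (3.16×10⁻²⁶)(1.1×10⁴)/((1.602×10⁻¹⁹)(1.1×10⁻³)) ≈ 2.0 T.

B ≈ 2.0 T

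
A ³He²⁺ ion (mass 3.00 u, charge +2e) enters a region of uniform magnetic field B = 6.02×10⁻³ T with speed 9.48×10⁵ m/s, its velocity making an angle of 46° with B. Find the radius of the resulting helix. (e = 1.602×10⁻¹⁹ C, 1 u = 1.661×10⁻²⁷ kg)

r ≈ 1.76 m

v⊥ = v sinθ = 9.48×10⁵·sin46° ≈ 6.819×10⁵ m/s.
r = m v⊥/(|q|B) = (4.983×10⁻²⁷)(6.819×10⁵)/((3.204×10⁻¹⁹)(6.02×10⁻³)) ≈ 1.76 m.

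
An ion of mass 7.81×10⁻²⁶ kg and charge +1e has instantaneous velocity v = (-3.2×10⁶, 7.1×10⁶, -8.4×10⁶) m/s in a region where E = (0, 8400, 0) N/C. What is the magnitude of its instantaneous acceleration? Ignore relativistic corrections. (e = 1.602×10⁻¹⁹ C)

Only an electric field acts, so F = qE = (1.602×10⁻¹⁹ C)·(0, 8400, 0) = (0, 1.35×10⁻¹⁵, 0) N.
|a| = |F|/m = 1.346×10⁻¹⁵/7.81×10⁻²⁶ ≈ 1.72×10¹⁰ m/s².

|a| ≈ 1.72×10¹⁰ m/s²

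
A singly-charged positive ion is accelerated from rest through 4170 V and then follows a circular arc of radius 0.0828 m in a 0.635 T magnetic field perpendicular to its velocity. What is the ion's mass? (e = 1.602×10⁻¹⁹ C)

m ≈ 5.31×10⁻²⁶ kg

Combine |q|V = ½mv² and r = mv/(|q|B): eliminate v to get m = qB²r²/(2V).
m = (1.602×10⁻¹⁹)(0.635)²(0.0828)²/(2·4170) ≈ 5.31×10⁻²⁶ kg.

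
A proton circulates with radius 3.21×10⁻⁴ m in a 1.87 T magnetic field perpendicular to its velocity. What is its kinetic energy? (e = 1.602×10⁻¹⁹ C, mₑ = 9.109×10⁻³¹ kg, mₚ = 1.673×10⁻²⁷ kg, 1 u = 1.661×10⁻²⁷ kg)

KE ≈ 2.76×10⁻¹⁸ J

v = |q|Br/m, then KE = ½mv² = (qBr)²/(2m).
v = (1.602×10⁻¹⁹)(1.87)(3.21×10⁻⁴)/1.673×10⁻²⁷ ≈ 5.748×10⁴ m/s.
KE = ½(1.673×10⁻²⁷)(5.748×10⁴)² ≈ 2.76×10⁻¹⁸ J.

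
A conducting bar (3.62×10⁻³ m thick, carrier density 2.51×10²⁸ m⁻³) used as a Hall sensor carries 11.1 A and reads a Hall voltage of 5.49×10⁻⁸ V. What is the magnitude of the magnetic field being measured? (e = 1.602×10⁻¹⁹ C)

B ≈ 0.0720 T

From V_H = IB/(n e t), B = V_H n e t / I.
B = (5.49×10⁻⁸)(2.51×10²⁸)(1.602×10⁻¹⁹)(3.62×10⁻³)/11.1 ≈ 0.0720 T.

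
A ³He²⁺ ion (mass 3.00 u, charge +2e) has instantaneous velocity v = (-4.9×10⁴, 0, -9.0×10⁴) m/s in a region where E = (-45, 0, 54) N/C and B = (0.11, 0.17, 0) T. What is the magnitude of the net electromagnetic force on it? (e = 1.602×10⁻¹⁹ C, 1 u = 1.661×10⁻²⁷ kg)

v×B = (1.53×10⁴, -9900, -8330) N/C.
E + v×B = (1.53×10⁴, -9900, -8280) N/C.
F = q(E + v×B) = (3.204×10⁻¹⁹ C)·(1.53×10⁴, -9900, -8280) = (4.89×10⁻¹⁵, -3.17×10⁻¹⁵, -2.65×10⁻¹⁵) N.
|F| = 6.40×10⁻¹⁵ N.

|F| ≈ 6.40×10⁻¹⁵ N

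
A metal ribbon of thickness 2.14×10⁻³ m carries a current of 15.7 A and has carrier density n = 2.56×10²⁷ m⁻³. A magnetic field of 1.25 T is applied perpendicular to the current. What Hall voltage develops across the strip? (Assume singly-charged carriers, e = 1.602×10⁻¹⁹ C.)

V_H ≈ 2.24×10⁻⁵ V

V_H = IB/(n e t).
V_H = (15.7)(1.25)/((2.56×10²⁷)(1.602×10⁻¹⁹)(2.14×10⁻³)) ≈ 2.24×10⁻⁵ V.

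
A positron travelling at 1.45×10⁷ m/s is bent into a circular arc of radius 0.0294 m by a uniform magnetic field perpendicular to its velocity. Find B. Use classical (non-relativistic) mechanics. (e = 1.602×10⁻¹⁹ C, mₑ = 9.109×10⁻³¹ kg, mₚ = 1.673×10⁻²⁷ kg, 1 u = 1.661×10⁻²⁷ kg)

B ≈ 2.80×10⁻³ T

From |q|vB = mv²/r, B = mv/(|q|r).
B = (9.109×10⁻³¹)(1.45×10⁷)/((1.602×10⁻¹⁹)(0.0294)) ≈ 2.80×10⁻³ T.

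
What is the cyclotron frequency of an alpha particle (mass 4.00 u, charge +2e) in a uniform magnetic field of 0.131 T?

f = |q|B/(2πm).
f = (3.204×10⁻¹⁹)(0.131)/(2π·6.644×10⁻²⁷) ≈ 1.01×10⁶ Hz.

f ≈ 1.01×10⁶ Hz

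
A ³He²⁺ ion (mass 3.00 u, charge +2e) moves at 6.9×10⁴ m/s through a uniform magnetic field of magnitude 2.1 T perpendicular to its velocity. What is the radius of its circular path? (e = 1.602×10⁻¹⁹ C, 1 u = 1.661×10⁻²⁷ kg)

r ≈ 5.1×10⁻⁴ m

The magnetic force provides the centripetal force: |q|vB = mv²/r.
r = mv/(|q|B) = (4.983×10⁻²⁷)(6.9×10⁴)/((3.204×10⁻¹⁹)(2.1)) ≈ 5.1×10⁻⁴ m.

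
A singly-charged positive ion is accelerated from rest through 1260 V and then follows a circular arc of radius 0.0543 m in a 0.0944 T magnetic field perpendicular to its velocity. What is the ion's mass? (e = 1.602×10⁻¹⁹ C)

m ≈ 1.67×10⁻²⁷ kg

Combine |q|V = ½mv² and r = mv/(|q|B): eliminate v to get m = qB²r²/(2V).
m = (1.602×10⁻¹⁹)(0.0944)²(0.0543)²/(2·1260) ≈ 1.67×10⁻²⁷ kg.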